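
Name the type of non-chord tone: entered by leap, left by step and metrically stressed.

Approach: by leap. Departure: by step. Metric position: strong.
Leap in, step out, in a metrically strong position — an appoggiatura. (It is the mirror image of the escape tone, which steps in and leaps out from a weak position.)

Appoggiatura.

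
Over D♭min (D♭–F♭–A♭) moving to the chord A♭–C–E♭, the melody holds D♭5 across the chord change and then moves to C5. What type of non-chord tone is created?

D♭5 is a suspension.

The harmony at that moment is A♭ major triad (A♭, C, E♭); D♭5 is not a chord tone.
It is held over (the same pitch as the preceding D♭5) and left by step down to C5.
Held over from the previous chord and resolving down by step — a suspension.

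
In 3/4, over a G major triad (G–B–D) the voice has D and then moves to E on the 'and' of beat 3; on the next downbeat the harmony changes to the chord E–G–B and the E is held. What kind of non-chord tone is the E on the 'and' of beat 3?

Anticipation.

The harmony at that moment is G major triad (G, B, D); E is not a chord tone.
It is approached by step up from D and then sustained as the same pitch into the next harmony.
Arriving early and becoming a chord tone when the harmony changes — an anticipation.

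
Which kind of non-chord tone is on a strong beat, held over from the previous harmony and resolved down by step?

Suspension.

Approach: by preparation — the pitch is first a chord tone, then held (tied or repeated) while the harmony changes under it. Departure: down by step. Metric position: strong.
A prepared dissonance that resolves downward by step — a suspension. (The same figure resolving upward would be a retardation.)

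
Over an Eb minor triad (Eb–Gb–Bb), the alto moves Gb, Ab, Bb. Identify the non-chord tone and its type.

The harmony at that moment is Eb minor triad (Eb, Gb, Bb); Ab is not a chord tone.
It is approached by step up from Gb and left by step up to Bb.
Step in, step out in the same direction — a passing tone.

Ab is a passing tone.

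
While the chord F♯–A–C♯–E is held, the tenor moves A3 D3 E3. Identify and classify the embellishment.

D3 is an appoggiatura.

The harmony at that moment is F♯ minor seventh chord (F♯, A, C♯, E); D3 is not a chord tone.
It is approached by leap down from A3 and left by step up to E3.
Leap in, step out — an appoggiatura.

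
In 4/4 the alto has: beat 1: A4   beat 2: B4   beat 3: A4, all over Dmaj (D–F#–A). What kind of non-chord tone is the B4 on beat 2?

Upper neighbor tone.

The harmony at that moment is D major triad (D, F#, A); B4 is not a chord tone.
It is approached by step up from A4 and left by step down to A4.
Step away and step back to the same note — a neighbor tone (upper neighbor).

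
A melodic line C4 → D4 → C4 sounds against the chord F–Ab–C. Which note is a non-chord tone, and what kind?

The harmony at that moment is F minor triad (F, Ab, C); D4 is not a chord tone.
It is approached by step up from C4 and left by step down to C4.
Step away and step back to the same note — a neighbor tone (upper neighbor).

D4 is a neighbor tone.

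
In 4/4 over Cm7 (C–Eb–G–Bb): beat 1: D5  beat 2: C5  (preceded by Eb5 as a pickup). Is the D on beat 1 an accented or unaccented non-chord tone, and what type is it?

The harmony at that moment is C minor seventh chord (C, Eb, G, Bb); D5 is not a chord tone.
It is approached by step down from Eb5 and left by step down to C5.
Step in, step out in the same direction — a passing tone.
It falls on the downbeat, so it is accented.

Accented passing tone.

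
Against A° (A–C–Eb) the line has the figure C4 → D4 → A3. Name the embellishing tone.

The harmony at that moment is A diminished triad (A, C, Eb); D4 is not a chord tone.
It is approached by step up from C4 and left by leap down to A3.
Step in, leap out — an escape tone.

D4 is an escape tone.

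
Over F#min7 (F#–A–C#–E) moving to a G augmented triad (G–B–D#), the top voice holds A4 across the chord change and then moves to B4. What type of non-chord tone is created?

A4 is a retardation.

The harmony at that moment is G augmented triad (G, B, D#); A4 is not a chord tone.
It is held over (the same pitch as the preceding A4) and left by step up to B4.
Held over from the previous chord and resolving up by step — a retardation.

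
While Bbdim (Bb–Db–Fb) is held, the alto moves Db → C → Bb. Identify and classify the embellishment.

C is a passing tone.

The harmony at that moment is Bb diminished triad (Bb, Db, Fb); C is not a chord tone.
It is approached by step down from Db and left by step down to Bb.
Step in, step out in the same direction — a passing tone.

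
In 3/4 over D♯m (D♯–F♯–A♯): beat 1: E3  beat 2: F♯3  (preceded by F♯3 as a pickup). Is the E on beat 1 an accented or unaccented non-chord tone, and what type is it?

Accented neighbor tone.

The harmony at that moment is D♯ minor triad (D♯, F♯, A♯); E3 is not a chord tone.
It is approached by step down from F♯3 and left by step up to F♯3.
Step away and step back to the same note — a neighbor tone (lower neighbor).
It falls on the downbeat, so it is accented.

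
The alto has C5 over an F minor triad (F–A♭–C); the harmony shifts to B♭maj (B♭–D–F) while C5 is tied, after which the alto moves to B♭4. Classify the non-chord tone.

The harmony at that moment is B♭ major triad (B♭, D, F); C5 is not a chord tone.
It is held over (the same pitch as the preceding C5) and left by step down to B♭4.
Held over from the previous chord and resolving down by step — a suspension.

C5 is a suspension.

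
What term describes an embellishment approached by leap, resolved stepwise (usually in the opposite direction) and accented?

Appoggiatura.

Approach: by leap. Departure: by step. Metric position: strong.
Leap in, step out, in a metrically strong position — an appoggiatura. (It is the mirror image of the escape tone, which steps in and leaps out from a weak position.)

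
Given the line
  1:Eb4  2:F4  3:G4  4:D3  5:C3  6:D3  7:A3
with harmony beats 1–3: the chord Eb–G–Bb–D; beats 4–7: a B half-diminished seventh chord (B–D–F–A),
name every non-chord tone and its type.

The harmony at that moment is Eb major seventh chord (Eb, G, Bb, D); F4 is not a chord tone.
It is approached by step up from Eb4 and left by step up to G4.
Step in, step out in the same direction — a passing tone.
The harmony at that moment is B half-diminished seventh chord (B, D, F, A); C3 is not a chord tone.
It is approached by step down from D3 and left by step up to D3.
Step away and step back to the same note — a neighbor tone (lower neighbor).

F4 (beat 2) — passing tone; C3 (beat 5) — neighbor tone.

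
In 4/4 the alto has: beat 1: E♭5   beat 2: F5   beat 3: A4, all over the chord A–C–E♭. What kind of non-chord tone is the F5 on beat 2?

Escape tone.

The harmony at that moment is A diminished triad (A, C, E♭); F5 is not a chord tone.
It is approached by step up from E♭5 and left by leap down to A4.
Step in, leap out, on a weak beat — an escape tone.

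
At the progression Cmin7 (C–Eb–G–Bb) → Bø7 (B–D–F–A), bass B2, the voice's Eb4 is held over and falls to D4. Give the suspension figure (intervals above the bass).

At the second chord the bass is B2. The suspended Eb4 lies a fourth above the bass; after resolving down by step to D4, the interval above the bass becomes a third.
Suspension figures are named by those two intervals: 4–3.

4–3 suspension.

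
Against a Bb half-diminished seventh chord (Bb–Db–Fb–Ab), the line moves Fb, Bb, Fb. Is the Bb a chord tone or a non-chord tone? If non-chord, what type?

Bb half-diminished seventh chord contains Bb, Db, Fb, Ab; Bb is the root, so it is a chord tone.

Chord tone (the root of Bb half-diminished seventh chord).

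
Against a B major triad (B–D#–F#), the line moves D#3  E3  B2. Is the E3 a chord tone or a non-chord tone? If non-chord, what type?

Non-chord tone — an escape tone.

The harmony at that moment is B major triad (B, D#, F#); E3 is not a chord tone.
It is approached by step up from D#3 and left by leap down to B2.
Step in, leap out — an escape tone.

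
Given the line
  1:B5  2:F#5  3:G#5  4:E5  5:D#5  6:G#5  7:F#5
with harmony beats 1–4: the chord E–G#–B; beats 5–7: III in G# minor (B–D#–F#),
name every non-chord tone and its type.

The harmony at that moment is E major triad (E, G#, B); F#5 is not a chord tone.
It is approached by leap down from B5 and left by step up to G#5.
Leap in, step out — an appoggiatura.
The harmony at that moment is B major triad (B, D#, F#); G#5 is not a chord tone.
It is approached by leap up from D#5 and left by step down to F#5.
Leap in, step out — an appoggiatura.

F#5 (beat 2) — appoggiatura; G#5 (beat 6) — appoggiatura.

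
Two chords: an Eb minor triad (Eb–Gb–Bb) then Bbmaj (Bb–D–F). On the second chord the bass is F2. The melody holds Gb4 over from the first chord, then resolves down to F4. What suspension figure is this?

9–8 suspension.

At the second chord the bass is F2. The suspended Gb4 lies a ninth above the bass; after resolving down by step to F4, the interval above the bass becomes an octave.
Suspension figures are named by those two intervals: 9–8.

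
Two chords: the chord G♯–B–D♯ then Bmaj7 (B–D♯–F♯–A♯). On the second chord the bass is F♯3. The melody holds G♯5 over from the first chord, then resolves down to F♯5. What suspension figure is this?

9–8 suspension.

At the second chord the bass is F♯3. The suspended G♯5 lies a ninth above the bass; after resolving down by step to F♯5, the interval above the bass becomes an octave.
Suspension figures are named by those two intervals: 9–8.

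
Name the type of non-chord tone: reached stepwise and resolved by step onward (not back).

Approach: by step. Departure: by step, continuing in the same direction.
Stepwise on both sides with no change of direction means the note fills in the space between two different chord tones — a passing tone. (Had it turned back to its starting note it would be a neighbor tone instead.)

Passing tone.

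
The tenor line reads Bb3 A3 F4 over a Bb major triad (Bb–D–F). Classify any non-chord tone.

The harmony at that moment is Bb major triad (Bb, D, F); A3 is not a chord tone.
It is approached by step down from Bb3 and left by leap up to F4.
Step in, leap out — an escape tone.

A3 is an escape tone.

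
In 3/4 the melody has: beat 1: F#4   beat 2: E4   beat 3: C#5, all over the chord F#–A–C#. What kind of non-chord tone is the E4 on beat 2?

Escape tone.

The harmony at that moment is F# minor triad (F#, A, C#); E4 is not a chord tone.
It is approached by step down from F#4 and left by leap up to C#5.
Step in, leap out, on a weak beat — an escape tone.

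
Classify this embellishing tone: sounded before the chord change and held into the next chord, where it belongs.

Approach: ahead of the chord change (typically by step), so it is dissonant against the current harmony. Departure: none — the same pitch is restated or held and is a chord tone of the new harmony.
Dissonant first, consonant once the harmony catches up: the note simply arrives early — an anticipation. (The reverse timing, consonant first and dissonant after the change, would be a suspension or retardation.)

Anticipation.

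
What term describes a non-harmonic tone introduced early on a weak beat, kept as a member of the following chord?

Approach: ahead of the chord change (typically by step), so it is dissonant against the current harmony. Departure: none — the same pitch is restated or held and is a chord tone of the new harmony.
Dissonant first, consonant once the harmony catches up: the note simply arrives early — an anticipation. (The reverse timing, consonant first and dissonant after the change, would be a suspension or retardation.)

Anticipation.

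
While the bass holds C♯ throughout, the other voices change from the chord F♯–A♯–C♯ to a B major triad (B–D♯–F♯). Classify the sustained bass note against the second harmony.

The harmony at that moment is B major triad (B, D♯, F♯); C♯ is not a chord tone.
It is held over (the same pitch as the preceding C♯) and then sustained as the same pitch into the next harmony.
Sustained through a change of harmony — a pedal tone.

Pedal tone (pedal point).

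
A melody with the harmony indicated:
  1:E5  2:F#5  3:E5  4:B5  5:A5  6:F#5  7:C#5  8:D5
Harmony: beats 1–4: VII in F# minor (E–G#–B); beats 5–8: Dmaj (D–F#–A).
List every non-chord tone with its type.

F#5 (beat 2) — neighbor tone; C#5 (beat 7) — appoggiatura.

The harmony at that moment is E major triad (E, G#, B); F#5 is not a chord tone.
It is approached by step up from E5 and left by step down to E5.
Step away and step back to the same note — a neighbor tone (upper neighbor).
The harmony at that moment is D major triad (D, F#, A); C#5 is not a chord tone.
It is approached by leap down from F#5 and left by step up to D5.
Leap in, step out — an appoggiatura.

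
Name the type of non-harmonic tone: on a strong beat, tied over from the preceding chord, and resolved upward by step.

Retardation.

Approach: by preparation — the pitch is first a chord tone, then held (tied or repeated) while the harmony changes under it. Departure: up by step. Metric position: strong.
A prepared dissonance that resolves upward by step — a retardation. (The same figure resolving downward would be a suspension.)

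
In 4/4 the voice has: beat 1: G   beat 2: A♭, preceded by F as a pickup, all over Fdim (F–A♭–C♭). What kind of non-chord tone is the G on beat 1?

Passing tone.

The harmony at that moment is F diminished triad (F, A♭, C♭); G is not a chord tone.
It is approached by step up from F and left by step up to A♭.
Step in, step out in the same direction — a passing tone.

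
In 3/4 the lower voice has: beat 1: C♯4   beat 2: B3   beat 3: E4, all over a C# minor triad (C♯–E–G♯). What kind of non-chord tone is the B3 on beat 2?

Escape tone.

The harmony at that moment is C♯ minor triad (C♯, E, G♯); B3 is not a chord tone.
It is approached by step down from C♯4 and left by leap up to E4.
Step in, leap out, on a weak beat — an escape tone.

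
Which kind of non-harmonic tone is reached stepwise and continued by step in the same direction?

Passing tone.

Approach: by step. Departure: by step, continuing in the same direction.
Stepwise on both sides with no change of direction means the note fills in the space between two different chord tones — a passing tone. (Had it turned back to its starting note it would be a neighbor tone instead.)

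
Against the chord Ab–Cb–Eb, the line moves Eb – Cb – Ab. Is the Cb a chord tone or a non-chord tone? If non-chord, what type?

Chord tone (the third of Ab minor triad).

Ab minor triad contains Ab, Cb, Eb; Cb is the third, so it is a chord tone.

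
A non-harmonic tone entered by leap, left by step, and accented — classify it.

Appoggiatura.

Approach: by leap. Departure: by step. Metric position: strong.
Leap in, step out, in a metrically strong position — an appoggiatura. (It is the mirror image of the escape tone, which steps in and leaps out from a weak position.)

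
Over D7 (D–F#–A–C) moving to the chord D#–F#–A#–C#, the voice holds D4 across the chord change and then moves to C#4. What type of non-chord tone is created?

The harmony at that moment is D# minor seventh chord (D#, F#, A#, C#); D4 is not a chord tone.
It is held over (the same pitch as the preceding D4) and left by step down to C#4.
Held over from the previous chord and resolving down by step — a suspension.

D4 is a suspension.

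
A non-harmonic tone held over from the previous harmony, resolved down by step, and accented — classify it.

Approach: by preparation — the pitch is first a chord tone, then held (tied or repeated) while the harmony changes under it. Departure: down by step. Metric position: strong.
A prepared dissonance that resolves downward by step — a suspension. (The same figure resolving upward would be a retardation.)

Suspension.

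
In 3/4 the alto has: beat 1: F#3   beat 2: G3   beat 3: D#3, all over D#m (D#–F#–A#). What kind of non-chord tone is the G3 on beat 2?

Escape tone.

The harmony at that moment is D# minor triad (D#, F#, A#); G3 is not a chord tone.
It is approached by step up from F#3 and left by leap down to D#3.
Step in, leap out, on a weak beat — an escape tone.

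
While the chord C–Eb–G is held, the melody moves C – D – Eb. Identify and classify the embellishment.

The harmony at that moment is C minor triad (C, Eb, G); D is not a chord tone.
It is approached by step up from C and left by step up to Eb.
Step in, step out in the same direction — a passing tone.

D is a passing tone.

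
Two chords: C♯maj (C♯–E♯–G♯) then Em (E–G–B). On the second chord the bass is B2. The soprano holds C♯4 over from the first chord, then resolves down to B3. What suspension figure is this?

9–8 suspension.

At the second chord the bass is B2. The suspended C♯4 lies a ninth above the bass; after resolving down by step to B3, the interval above the bass becomes an octave.
Suspension figures are named by those two intervals: 9–8.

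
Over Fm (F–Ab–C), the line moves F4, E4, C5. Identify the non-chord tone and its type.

E4 is an escape tone.

The harmony at that moment is F minor triad (F, Ab, C); E4 is not a chord tone.
It is approached by step down from F4 and left by leap up to C5.
Step in, leap out — an escape tone.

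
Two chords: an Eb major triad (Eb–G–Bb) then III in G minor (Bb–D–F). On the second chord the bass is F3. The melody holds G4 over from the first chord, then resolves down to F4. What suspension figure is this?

At the second chord the bass is F3. The suspended G4 lies a ninth above the bass; after resolving down by step to F4, the interval above the bass becomes an octave.
Suspension figures are named by those two intervals: 9–8.

9–8 suspension.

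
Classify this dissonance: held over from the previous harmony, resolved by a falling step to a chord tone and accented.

Suspension.

Approach: by preparation — the pitch is first a chord tone, then held (tied or repeated) while the harmony changes under it. Departure: down by step. Metric position: strong.
A prepared dissonance that resolves downward by step — a suspension. (The same figure resolving upward would be a retardation.)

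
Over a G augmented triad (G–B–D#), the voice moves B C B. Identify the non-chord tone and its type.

C is a neighbor tone.

The harmony at that moment is G augmented triad (G, B, D#); C is not a chord tone.
It is approached by step up from B and left by step down to B.
Step away and step back to the same note — a neighbor tone (upper neighbor).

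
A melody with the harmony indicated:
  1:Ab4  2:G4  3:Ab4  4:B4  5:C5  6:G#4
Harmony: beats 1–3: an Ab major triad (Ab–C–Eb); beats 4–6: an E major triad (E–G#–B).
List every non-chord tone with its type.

G4 (beat 2) — neighbor tone; C5 (beat 5) — escape tone.

The harmony at that moment is Ab major triad (Ab, C, Eb); G4 is not a chord tone.
It is approached by step down from Ab4 and left by step up to Ab4.
Step away and step back to the same note — a neighbor tone (lower neighbor).
The harmony at that moment is E major triad (E, G#, B); C5 is not a chord tone.
It is approached by step up from B4 and left by leap down to G#4.
Step in, leap out — an escape tone.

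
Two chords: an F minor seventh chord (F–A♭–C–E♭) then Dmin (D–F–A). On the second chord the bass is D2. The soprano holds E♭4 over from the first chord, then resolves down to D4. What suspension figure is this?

At the second chord the bass is D2. The suspended E♭4 lies a ninth above the bass; after resolving down by step to D4, the interval above the bass becomes an octave.
Suspension figures are named by those two intervals: 9–8.

9–8 suspension.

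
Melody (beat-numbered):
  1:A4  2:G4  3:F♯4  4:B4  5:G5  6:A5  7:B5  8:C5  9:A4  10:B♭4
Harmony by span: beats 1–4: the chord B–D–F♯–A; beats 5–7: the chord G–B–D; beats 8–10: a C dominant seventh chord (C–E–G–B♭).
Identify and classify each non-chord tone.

G4 (beat 2) — passing tone; A5 (beat 6) — passing tone; A4 (beat 9) — appoggiatura.

The harmony at that moment is B minor seventh chord (B, D, F♯, A); G4 is not a chord tone.
It is approached by step down from A4 and left by step down to F♯4.
Step in, step out in the same direction — a passing tone.
The harmony at that moment is G major triad (G, B, D); A5 is not a chord tone.
It is approached by step up from G5 and left by step up to B5.
Step in, step out in the same direction — a passing tone.
The harmony at that moment is C dominant seventh chord (C, E, G, B♭); A4 is not a chord tone.
It is approached by leap down from C5 and left by step up to B♭4.
Leap in, step out — an appoggiatura.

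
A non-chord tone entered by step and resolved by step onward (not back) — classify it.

Passing tone.

Approach: by step. Departure: by step, continuing in the same direction.
Stepwise on both sides with no change of direction means the note fills in the space between two different chord tones — a passing tone. (Had it turned back to its starting note it would be a neighbor tone instead.)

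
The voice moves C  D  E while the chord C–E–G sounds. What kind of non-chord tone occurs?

D is a passing tone.

The harmony at that moment is C major triad (C, E, G); D is not a chord tone.
It is approached by step up from C and left by step up to E.
Step in, step out in the same direction — a passing tone.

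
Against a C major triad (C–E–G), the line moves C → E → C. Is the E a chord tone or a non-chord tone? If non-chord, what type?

C major triad contains C, E, G; E is the third, so it is a chord tone.

Chord tone (the third of C major triad).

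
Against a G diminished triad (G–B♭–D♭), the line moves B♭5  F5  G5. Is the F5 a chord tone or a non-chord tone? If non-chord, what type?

Non-chord tone — an appoggiatura.

The harmony at that moment is G diminished triad (G, B♭, D♭); F5 is not a chord tone.
It is approached by leap down from B♭5 and left by step up to G5.
Leap in, step out — an appoggiatura.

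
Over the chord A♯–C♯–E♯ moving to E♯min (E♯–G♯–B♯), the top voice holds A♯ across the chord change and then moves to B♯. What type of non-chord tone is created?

A♯ is a retardation.

The harmony at that moment is E♯ minor triad (E♯, G♯, B♯); A♯ is not a chord tone.
It is held over (the same pitch as the preceding A♯) and left by step up to B♯.
Held over from the previous chord and resolving up by step — a retardation.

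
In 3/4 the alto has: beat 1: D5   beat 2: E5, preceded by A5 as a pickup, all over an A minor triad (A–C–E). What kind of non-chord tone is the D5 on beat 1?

Appoggiatura.

The harmony at that moment is A minor triad (A, C, E); D5 is not a chord tone.
It is approached by leap down from A5 and left by step up to E5.
Leap in, step out, metrically accented — an appoggiatura.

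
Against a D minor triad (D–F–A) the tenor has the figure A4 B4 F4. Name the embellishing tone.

B4 is an escape tone.

The harmony at that moment is D minor triad (D, F, A); B4 is not a chord tone.
It is approached by step up from A4 and left by leap down to F4.
Step in, leap out — an escape tone.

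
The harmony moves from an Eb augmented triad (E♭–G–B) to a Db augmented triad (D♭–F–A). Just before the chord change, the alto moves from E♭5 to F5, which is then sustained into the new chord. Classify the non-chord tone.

The harmony at that moment is E♭ augmented triad (E♭, G, B); F5 is not a chord tone.
It is approached by step up from E♭5 and then sustained as the same pitch into the next harmony.
Arriving early and becoming a chord tone when the harmony changes — an anticipation.

F5 is an anticipation.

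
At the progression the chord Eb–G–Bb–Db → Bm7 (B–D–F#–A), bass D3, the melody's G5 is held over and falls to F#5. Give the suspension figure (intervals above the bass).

4–3 suspension.

At the second chord the bass is D3. The suspended G5 lies a fourth above the bass; after resolving down by step to F#5, the interval above the bass becomes a third.
Suspension figures are named by those two intervals: 4–3.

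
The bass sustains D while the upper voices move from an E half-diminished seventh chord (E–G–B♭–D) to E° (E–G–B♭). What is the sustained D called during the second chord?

Pedal tone (pedal point).

The harmony at that moment is E diminished triad (E, G, B♭); D is not a chord tone.
It is held over (the same pitch as the preceding D) and then sustained as the same pitch into the next harmony.
Sustained through a change of harmony — a pedal tone.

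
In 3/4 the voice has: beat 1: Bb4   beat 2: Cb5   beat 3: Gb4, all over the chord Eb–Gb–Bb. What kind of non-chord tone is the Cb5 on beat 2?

Escape tone.

The harmony at that moment is Eb minor triad (Eb, Gb, Bb); Cb5 is not a chord tone.
It is approached by step up from Bb4 and left by leap down to Gb4.
Step in, leap out, on a weak beat — an escape tone.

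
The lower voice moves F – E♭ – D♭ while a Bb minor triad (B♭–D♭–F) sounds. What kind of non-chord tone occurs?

The harmony at that moment is B♭ minor triad (B♭, D♭, F); E♭ is not a chord tone.
It is approached by step down from F and left by step down to D♭.
Step in, step out in the same direction — a passing tone.

E♭ is a passing tone.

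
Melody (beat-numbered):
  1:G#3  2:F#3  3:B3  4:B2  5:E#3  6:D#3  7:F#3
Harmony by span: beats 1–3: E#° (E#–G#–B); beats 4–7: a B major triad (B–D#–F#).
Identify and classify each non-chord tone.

F#3 (beat 2) — escape tone; E#3 (beat 5) — appoggiatura.

The harmony at that moment is E# diminished triad (E#, G#, B); F#3 is not a chord tone.
It is approached by step down from G#3 and left by leap up to B3.
Step in, leap out — an escape tone.
The harmony at that moment is B major triad (B, D#, F#); E#3 is not a chord tone.
It is approached by leap up from B2 and left by step down to D#3.
Leap in, step out — an appoggiatura.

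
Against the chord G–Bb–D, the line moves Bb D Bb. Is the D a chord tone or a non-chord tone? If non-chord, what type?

Chord tone (the fifth of G minor triad).

G minor triad contains G, Bb, D; D is the fifth, so it is a chord tone.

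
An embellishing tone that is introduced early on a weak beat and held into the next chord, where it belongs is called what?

Anticipation.

Approach: ahead of the chord change (typically by step), so it is dissonant against the current harmony. Departure: none — the same pitch is restated or held and is a chord tone of the new harmony.
Dissonant first, consonant once the harmony catches up: the note simply arrives early — an anticipation. (The reverse timing, consonant first and dissonant after the change, would be a suspension or retardation.)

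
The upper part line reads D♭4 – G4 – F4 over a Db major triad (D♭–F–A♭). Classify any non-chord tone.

The harmony at that moment is D♭ major triad (D♭, F, A♭); G4 is not a chord tone.
It is approached by leap up from D♭4 and left by step down to F4.
Leap in, step out — an appoggiatura.

G4 is an appoggiatura.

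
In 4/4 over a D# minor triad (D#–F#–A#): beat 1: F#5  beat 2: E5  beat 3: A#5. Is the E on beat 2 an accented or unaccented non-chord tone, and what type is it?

The harmony at that moment is D# minor triad (D#, F#, A#); E5 is not a chord tone.
It is approached by step down from F#5 and left by leap up to A#5.
Step in, leap out — an escape tone.
It falls on a weak beat, so it is unaccented.

Unaccented escape tone.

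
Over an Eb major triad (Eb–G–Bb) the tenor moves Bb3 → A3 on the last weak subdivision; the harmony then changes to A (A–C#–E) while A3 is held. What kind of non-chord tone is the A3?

A3 is an anticipation.

The harmony at that moment is Eb major triad (Eb, G, Bb); A3 is not a chord tone.
It is approached by step down from Bb3 and then sustained as the same pitch into the next harmony.
Arriving early and becoming a chord tone when the harmony changes — an anticipation.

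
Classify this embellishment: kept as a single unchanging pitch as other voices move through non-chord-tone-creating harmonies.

Pedal tone.

Approach: none. Departure: none — a single pitch is sustained while the chords change around it, passing through harmonies that do not contain it.
No melodic motion at all; the dissonance is created entirely by the moving harmonies against the stationary note — a pedal tone (pedal point).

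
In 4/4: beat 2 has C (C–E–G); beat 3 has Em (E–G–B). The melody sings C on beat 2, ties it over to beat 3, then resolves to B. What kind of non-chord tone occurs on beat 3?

The harmony at that moment is E minor triad (E, G, B); C is not a chord tone.
It is held over (the same pitch as the preceding C) and left by step down to B.
Held over from the previous chord and resolving down by step — a suspension.

Suspension.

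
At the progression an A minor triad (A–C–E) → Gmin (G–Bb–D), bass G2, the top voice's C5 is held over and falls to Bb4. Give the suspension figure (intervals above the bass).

4–3 suspension.

At the second chord the bass is G2. The suspended C5 lies a fourth above the bass; after resolving down by step to Bb4, the interval above the bass becomes a third.
Suspension figures are named by those two intervals: 4–3.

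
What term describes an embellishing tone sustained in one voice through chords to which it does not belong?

Approach: none. Departure: none — a single pitch is sustained while the chords change around it, passing through harmonies that do not contain it.
No melodic motion at all; the dissonance is created entirely by the moving harmonies against the stationary note — a pedal tone (pedal point).

Pedal tone.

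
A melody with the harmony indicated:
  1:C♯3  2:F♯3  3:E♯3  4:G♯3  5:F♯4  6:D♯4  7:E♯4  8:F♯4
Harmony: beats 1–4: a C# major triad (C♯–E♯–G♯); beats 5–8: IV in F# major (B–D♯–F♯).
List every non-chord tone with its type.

The harmony at that moment is C♯ major triad (C♯, E♯, G♯); F♯3 is not a chord tone.
It is approached by leap up from C♯3 and left by step down to E♯3.
Leap in, step out — an appoggiatura.
The harmony at that moment is B major triad (B, D♯, F♯); E♯4 is not a chord tone.
It is approached by step up from D♯4 and left by step up to F♯4.
Step in, step out in the same direction — a passing tone.

F♯3 (beat 2) — appoggiatura; E♯4 (beat 7) — passing tone.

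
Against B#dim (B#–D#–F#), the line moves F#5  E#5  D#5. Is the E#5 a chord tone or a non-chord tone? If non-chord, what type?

The harmony at that moment is B# diminished triad (B#, D#, F#); E#5 is not a chord tone.
It is approached by step down from F#5 and left by step down to D#5.
Step in, step out in the same direction — a passing tone.

Non-chord tone — a passing tone.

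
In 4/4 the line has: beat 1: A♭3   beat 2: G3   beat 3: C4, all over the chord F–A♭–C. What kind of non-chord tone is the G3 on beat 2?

Escape tone.

The harmony at that moment is F minor triad (F, A♭, C); G3 is not a chord tone.
It is approached by step down from A♭3 and left by leap up to C4.
Step in, leap out, on a weak beat — an escape tone.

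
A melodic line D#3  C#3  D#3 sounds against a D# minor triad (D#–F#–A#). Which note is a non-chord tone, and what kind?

C#3 is a neighbor tone.

The harmony at that moment is D# minor triad (D#, F#, A#); C#3 is not a chord tone.
It is approached by step down from D#3 and left by step up to D#3.
Step away and step back to the same note — a neighbor tone (lower neighbor).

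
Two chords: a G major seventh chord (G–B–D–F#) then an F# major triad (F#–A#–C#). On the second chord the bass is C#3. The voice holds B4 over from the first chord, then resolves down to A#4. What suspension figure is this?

7–6 suspension.

At the second chord the bass is C#3. The suspended B4 lies a seventh above the bass; after resolving down by step to A#4, the interval above the bass becomes a sixth.
Suspension figures are named by those two intervals: 7–6.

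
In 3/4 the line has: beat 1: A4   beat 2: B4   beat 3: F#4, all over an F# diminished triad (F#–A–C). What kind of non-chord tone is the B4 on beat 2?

The harmony at that moment is F# diminished triad (F#, A, C); B4 is not a chord tone.
It is approached by step up from A4 and left by leap down to F#4.
Step in, leap out, on a weak beat — an escape tone.

Escape tone.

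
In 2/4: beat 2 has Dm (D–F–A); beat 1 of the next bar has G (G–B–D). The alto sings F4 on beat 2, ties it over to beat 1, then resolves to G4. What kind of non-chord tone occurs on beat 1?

The harmony at that moment is G major triad (G, B, D); F4 is not a chord tone.
It is held over (the same pitch as the preceding F4) and left by step up to G4.
Held over from the previous chord and resolving up by step — a retardation.

Retardation.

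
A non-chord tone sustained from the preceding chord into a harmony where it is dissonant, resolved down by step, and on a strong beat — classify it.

Suspension.

Approach: by preparation — the pitch is first a chord tone, then held (tied or repeated) while the harmony changes under it. Departure: down by step. Metric position: strong.
A prepared dissonance that resolves downward by step — a suspension. (The same figure resolving upward would be a retardation.)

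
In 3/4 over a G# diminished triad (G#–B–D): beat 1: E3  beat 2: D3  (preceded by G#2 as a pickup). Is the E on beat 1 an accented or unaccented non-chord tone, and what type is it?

The harmony at that moment is G# diminished triad (G#, B, D); E3 is not a chord tone.
It is approached by leap up from G#2 and left by step down to D3.
Leap in, step out — an appoggiatura.
It falls on the downbeat, so it is accented.

Accented appoggiatura.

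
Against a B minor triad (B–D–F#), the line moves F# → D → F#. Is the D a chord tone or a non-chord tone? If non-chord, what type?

B minor triad contains B, D, F#; D is the third, so it is a chord tone.

Chord tone (the third of B minor triad).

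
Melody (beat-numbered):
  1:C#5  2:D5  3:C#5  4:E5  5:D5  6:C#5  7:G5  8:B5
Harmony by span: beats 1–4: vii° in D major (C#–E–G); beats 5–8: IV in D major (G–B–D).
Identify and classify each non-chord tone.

The harmony at that moment is C# diminished triad (C#, E, G); D5 is not a chord tone.
It is approached by step up from C#5 and left by step down to C#5.
Step away and step back to the same note — a neighbor tone (upper neighbor).
The harmony at that moment is G major triad (G, B, D); C#5 is not a chord tone.
It is approached by step down from D5 and left by leap up to G5.
Step in, leap out — an escape tone.

D5 (beat 2) — neighbor tone; C#5 (beat 6) — escape tone.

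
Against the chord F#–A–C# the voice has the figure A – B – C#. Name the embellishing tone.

B is a passing tone.

The harmony at that moment is F# minor triad (F#, A, C#); B is not a chord tone.
It is approached by step up from A and left by step up to C#.
Step in, step out in the same direction — a passing tone.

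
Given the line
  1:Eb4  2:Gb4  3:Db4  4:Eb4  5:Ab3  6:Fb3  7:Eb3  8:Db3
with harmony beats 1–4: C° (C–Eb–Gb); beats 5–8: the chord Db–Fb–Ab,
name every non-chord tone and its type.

The harmony at that moment is C diminished triad (C, Eb, Gb); Db4 is not a chord tone.
It is approached by leap down from Gb4 and left by step up to Eb4.
Leap in, step out — an appoggiatura.
The harmony at that moment is Db minor triad (Db, Fb, Ab); Eb3 is not a chord tone.
It is approached by step down from Fb3 and left by step down to Db3.
Step in, step out in the same direction — a passing tone.

Db4 (beat 3) — appoggiatura; Eb3 (beat 7) — passing tone.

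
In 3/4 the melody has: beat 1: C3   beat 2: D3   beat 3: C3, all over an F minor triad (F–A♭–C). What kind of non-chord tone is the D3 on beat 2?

Upper neighbor tone.

The harmony at that moment is F minor triad (F, A♭, C); D3 is not a chord tone.
It is approached by step up from C3 and left by step down to C3.
Step away and step back to the same note — a neighbor tone (upper neighbor).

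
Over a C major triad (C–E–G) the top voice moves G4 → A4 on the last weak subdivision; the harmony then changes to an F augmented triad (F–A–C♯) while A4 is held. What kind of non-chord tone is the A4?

The harmony at that moment is C major triad (C, E, G); A4 is not a chord tone.
It is approached by step up from G4 and then sustained as the same pitch into the next harmony.
Arriving early and becoming a chord tone when the harmony changes — an anticipation.

A4 is an anticipation.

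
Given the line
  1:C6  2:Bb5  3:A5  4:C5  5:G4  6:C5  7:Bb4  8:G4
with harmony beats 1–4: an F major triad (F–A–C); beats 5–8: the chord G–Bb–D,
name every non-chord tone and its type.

The harmony at that moment is F major triad (F, A, C); Bb5 is not a chord tone.
It is approached by step down from C6 and left by step down to A5.
Step in, step out in the same direction — a passing tone.
The harmony at that moment is G minor triad (G, Bb, D); C5 is not a chord tone.
It is approached by leap up from G4 and left by step down to Bb4.
Leap in, step out — an appoggiatura.

Bb5 (beat 2) — passing tone; C5 (beat 6) — appoggiatura.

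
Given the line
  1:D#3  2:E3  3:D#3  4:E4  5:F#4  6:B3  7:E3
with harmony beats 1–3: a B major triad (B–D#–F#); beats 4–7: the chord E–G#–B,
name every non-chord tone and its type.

The harmony at that moment is B major triad (B, D#, F#); E3 is not a chord tone.
It is approached by step up from D#3 and left by step down to D#3.
Step away and step back to the same note — a neighbor tone (upper neighbor).
The harmony at that moment is E major triad (E, G#, B); F#4 is not a chord tone.
It is approached by step up from E4 and left by leap down to B3.
Step in, leap out — an escape tone.

E3 (beat 2) — neighbor tone; F#4 (beat 5) — escape tone.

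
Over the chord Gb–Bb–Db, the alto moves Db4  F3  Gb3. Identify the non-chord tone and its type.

F3 is an appoggiatura.

The harmony at that moment is Gb major triad (Gb, Bb, Db); F3 is not a chord tone.
It is approached by leap down from Db4 and left by step up to Gb3.
Leap in, step out — an appoggiatura.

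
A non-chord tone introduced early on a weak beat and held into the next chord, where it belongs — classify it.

Anticipation.

Approach: ahead of the chord change (typically by step), so it is dissonant against the current harmony. Departure: none — the same pitch is restated or held and is a chord tone of the new harmony.
Dissonant first, consonant once the harmony catches up: the note simply arrives early — an anticipation. (The reverse timing, consonant first and dissonant after the change, would be a suspension or retardation.)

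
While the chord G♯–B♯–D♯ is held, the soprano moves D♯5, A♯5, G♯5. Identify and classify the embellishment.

A♯5 is an appoggiatura.

The harmony at that moment is G♯ major triad (G♯, B♯, D♯); A♯5 is not a chord tone.
It is approached by leap up from D♯5 and left by step down to G♯5.
Leap in, step out — an appoggiatura.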